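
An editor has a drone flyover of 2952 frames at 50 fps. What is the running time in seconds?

59.04 seconds

Running time = 2952 / (50) = 59.04 s.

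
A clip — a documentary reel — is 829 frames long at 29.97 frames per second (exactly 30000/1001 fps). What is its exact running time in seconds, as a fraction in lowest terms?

829829/30000 seconds

Running time = 829 ÷ (30000/1001) = 829 × 1001/30000 = 829829/30000 s.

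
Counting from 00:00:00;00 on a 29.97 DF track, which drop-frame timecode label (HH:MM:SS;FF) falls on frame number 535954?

Ten DF minutes hold 17982 frames, so frame 535954 lies in block 29 (frames 521478–539459) with 14476 frames into that block.
The block's first minute is 1800 frames and the rest 1798 each; 14476 frames reaches minute 8, so 29 × 18 + 8 × 2 = 538 labels have been skipped so far.
Adding those back, label number 535954 + 538 = 536492 at 30 labels/s is 17883 s + 2 f = 4 h 58 min 3 s frame 2, i.e. 04:58:03;02.

04:58:03;02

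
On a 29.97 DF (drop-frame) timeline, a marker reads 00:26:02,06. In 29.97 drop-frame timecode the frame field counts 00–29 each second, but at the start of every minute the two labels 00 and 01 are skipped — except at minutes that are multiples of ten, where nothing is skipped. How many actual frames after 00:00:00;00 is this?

46818

As if non-drop at 30 labels/s: (0 × 3600 + 26 × 60 + 2) × 30 + 6 = 46866.
Minute boundaries passed: 26; those not divisible by 10: 26 − 2 = 24; dropped labels = 2 × 24 = 48.
Actual frame index = 46866 − 48 = 46818.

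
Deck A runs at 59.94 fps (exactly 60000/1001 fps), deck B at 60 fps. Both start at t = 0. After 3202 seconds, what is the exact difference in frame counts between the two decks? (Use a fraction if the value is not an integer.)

A emits 60000/1001 × 3202 = 192120000/1001 frames; B emits 60 × 3202 = 192120.
Difference = 192120/1001 frames (≈ 191.9281); B is ahead of A.

192120/1001 frames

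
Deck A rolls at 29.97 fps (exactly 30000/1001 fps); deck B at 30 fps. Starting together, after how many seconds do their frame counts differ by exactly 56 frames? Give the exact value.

The gap grows by |30 − 30000/1001| = 30/1001 frames per second.
Time for a 56-frame gap: 56 ÷ (30/1001) = 28028/15 s.

28028/15 seconds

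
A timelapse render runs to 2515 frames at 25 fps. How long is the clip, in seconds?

Running time = 2515 / (25) = 100.6 s.

100.6 seconds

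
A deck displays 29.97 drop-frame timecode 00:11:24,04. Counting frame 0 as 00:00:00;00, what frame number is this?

As if non-drop at 30 labels/s: (0 × 3600 + 11 × 60 + 24) × 30 + 4 = 20524.
Minute boundaries passed: 11; those not divisible by 10: 11 − 1 = 10; dropped labels = 2 × 10 = 20.
Actual frame index = 20524 − 20 = 20504.

20504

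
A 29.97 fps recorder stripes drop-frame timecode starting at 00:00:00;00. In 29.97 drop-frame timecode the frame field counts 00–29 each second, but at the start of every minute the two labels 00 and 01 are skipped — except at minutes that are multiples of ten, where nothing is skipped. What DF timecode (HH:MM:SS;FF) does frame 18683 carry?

Ten DF minutes hold 17982 frames, so frame 18683 lies in block 1 (frames 17982–35963) with 701 frames into that block.
The block's first minute is 1800 frames and the rest 1798 each; 701 frames reaches minute 0, so 1 × 18 + 0 × 2 = 18 labels have been skipped so far.
Adding those back, label number 18683 + 18 = 18701 at 30 labels/s is 623 s + 11 f = 0 h 10 min 23 s frame 11, i.e. 00:10:23;11.

00:10:23;11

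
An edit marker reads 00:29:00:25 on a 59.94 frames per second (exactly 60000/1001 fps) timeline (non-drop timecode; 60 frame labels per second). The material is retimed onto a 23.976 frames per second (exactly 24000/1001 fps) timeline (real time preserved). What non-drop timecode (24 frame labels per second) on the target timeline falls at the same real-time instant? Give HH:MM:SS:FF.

Source frame index: (0×3600 + 29×60 + 0) × 60 + 25 = 104425.
Real time: 104425 / (60000/1001) = 4181177/2400 s.
Target frame: (4181177/2400) × (24000/1001) = 41770.
At 24 labels/s: frame 41770 → 00:29:00:10.

00:29:00:10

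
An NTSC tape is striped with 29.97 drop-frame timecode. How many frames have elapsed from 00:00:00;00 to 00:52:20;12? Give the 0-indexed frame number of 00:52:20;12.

As if non-drop at 30 labels/s: (0 × 3600 + 52 × 60 + 20) × 30 + 12 = 94212.
Minute boundaries passed: 52; those not divisible by 10: 52 − 5 = 47; dropped labels = 2 × 47 = 94.
Actual frame index = 94212 − 94 = 94118.

94118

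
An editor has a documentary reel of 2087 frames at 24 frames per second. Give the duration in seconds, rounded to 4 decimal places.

86.9583 seconds

Running time = 2087 × 1/24 = 2087/24 s ≈ 86.9583 s.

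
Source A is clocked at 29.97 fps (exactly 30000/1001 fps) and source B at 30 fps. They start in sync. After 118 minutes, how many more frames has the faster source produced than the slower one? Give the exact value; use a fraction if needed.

118 min = 7080 s.
A emits 30000/1001 × 7080 = 212400000/1001 frames; B emits 30 × 7080 = 212400.
Difference = 212400/1001 frames (≈ 212.1878); B is ahead of A.

212400/1001 frames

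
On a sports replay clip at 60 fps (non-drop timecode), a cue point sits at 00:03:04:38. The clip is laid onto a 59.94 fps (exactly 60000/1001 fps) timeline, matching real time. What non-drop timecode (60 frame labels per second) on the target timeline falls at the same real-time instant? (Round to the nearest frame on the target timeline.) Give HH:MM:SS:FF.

00:03:04:27

Source frame index: (0×3600 + 3×60 + 4) × 60 + 38 = 11078.
Real time: 11078 / (60) = 5539/30 s.
Target frame: (5539/30) × (60000/1001) = 11078000/1001 ≈ 11066.933 → 11067.
At 60 labels/s: frame 11067 → 00:03:04:27.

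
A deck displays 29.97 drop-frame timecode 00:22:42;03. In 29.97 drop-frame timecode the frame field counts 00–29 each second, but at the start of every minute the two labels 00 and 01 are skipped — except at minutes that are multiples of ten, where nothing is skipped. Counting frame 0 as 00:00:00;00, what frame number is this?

40823

As if non-drop at 30 labels/s: (0 × 3600 + 22 × 60 + 42) × 30 + 3 = 40863.
Minute boundaries passed: 22; those not divisible by 10: 22 − 2 = 20; dropped labels = 2 × 20 = 40.
Actual frame index = 40863 − 40 = 40823.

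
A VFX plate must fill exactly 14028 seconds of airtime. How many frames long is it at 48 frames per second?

673344 frames

Frames = 14028 × 48 = 673344.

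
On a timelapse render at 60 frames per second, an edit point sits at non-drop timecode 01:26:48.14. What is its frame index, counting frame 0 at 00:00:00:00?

Total seconds to the label: (1 × 3600 + 26 × 60 + 48) = 5208.
Frame index = 5208 × 60 + 14 = 312494.

frame 312494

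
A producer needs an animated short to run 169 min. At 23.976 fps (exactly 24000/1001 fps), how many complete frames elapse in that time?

169 min = 10140 s.
Frames = 10140 × 24000/1001 = 18720000/77 ≈ 243116.8831.
Complete frames: 243116.

243116 frames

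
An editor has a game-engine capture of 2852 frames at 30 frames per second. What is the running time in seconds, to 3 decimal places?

Running time = 2852 × 1/30 = 1426/15 s ≈ 95.067 s.

95.067 seconds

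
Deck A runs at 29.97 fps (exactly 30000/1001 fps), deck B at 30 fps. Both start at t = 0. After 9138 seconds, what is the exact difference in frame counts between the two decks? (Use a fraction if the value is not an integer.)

274140/1001 frames

A emits 30000/1001 × 9138 = 274140000/1001 frames; B emits 30 × 9138 = 274140.
Difference = 274140/1001 frames (≈ 273.8661); B is ahead of A.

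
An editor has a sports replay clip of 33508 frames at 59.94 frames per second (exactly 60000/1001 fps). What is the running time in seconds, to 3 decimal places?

559.025 seconds

Running time = 33508 × 1001/60000 = 8385377/15000 s ≈ 559.025 s.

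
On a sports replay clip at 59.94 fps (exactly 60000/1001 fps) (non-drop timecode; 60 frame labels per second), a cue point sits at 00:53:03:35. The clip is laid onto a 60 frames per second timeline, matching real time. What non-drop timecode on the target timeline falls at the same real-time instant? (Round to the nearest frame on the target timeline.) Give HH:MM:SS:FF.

00:53:06:46

Source frame index: (0×3600 + 53×60 + 3) × 60 + 35 = 191015.
Real time: 191015 / (60000/1001) = 38241203/12000 s.
Target frame: (38241203/12000) × (60) = 38241203/200 ≈ 191206.015 → 191206.
At 60 labels/s: frame 191206 → 00:53:06:46.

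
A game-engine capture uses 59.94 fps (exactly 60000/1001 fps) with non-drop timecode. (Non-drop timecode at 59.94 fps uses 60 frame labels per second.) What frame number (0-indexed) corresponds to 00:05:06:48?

Total seconds to the label: (0 × 3600 + 5 × 60 + 6) = 306.
Frame index = 306 × 60 + 48 = 18408.

18408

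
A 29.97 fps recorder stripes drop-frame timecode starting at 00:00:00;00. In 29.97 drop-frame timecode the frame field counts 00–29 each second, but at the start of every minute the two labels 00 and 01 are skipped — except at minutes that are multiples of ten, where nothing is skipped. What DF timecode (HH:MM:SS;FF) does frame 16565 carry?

00:09:12;23

Each 10-minute DF block holds 10 × 60 × 30 − 9 × 2 = 17982 frames. 16565 ÷ 17982 → 0 full blocks, remainder 16565.
Within the partial block the first minute is 1800 frames and each further minute 1798, so 9 further minute boundaries passed. Total skipped labels = 18 × 0 + 2 × 9 = 18.
Non-drop label index = 16565 + 18 = 16583; at 30 labels/s that is 00:09:12:23, i.e. DF 00:09:12;23.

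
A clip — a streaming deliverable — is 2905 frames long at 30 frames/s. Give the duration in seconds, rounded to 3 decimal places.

96.833 seconds

Running time = 2905 × 1/30 = 581/6 s ≈ 96.833 s.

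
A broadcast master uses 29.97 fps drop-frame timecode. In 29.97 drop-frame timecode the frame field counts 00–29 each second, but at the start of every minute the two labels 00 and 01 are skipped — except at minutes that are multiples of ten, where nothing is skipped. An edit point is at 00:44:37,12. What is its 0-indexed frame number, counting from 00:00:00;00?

80242

Complete 10-minute blocks: 4, each 17982 frames → 71928.
Remaining 4 whole minutes in the current block: 1800 + 3 × 1798 = 7194 frames.
Within the current minute: 37 × 30 + 12 − 2 = 1120 (labels ;00/;01 skipped at this minute). Total = 71928 + 7194 + 1120 = 80242.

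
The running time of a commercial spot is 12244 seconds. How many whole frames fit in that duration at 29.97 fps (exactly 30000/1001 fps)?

Frames = 12244 × 30000/1001 = 367320000/1001 ≈ 366953.0470.
Complete frames: 366953.

366953 frames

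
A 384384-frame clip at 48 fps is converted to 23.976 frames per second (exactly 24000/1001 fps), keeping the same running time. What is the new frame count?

Target frames = source frames × (target rate / source rate) = 384384 × (24000/1001)/(48) = 384384 × 500/1001 = 192000.

192000 frames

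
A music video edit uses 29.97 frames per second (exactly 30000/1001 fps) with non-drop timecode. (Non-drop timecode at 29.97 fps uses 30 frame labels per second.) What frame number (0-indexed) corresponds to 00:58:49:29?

105899

Total seconds to the label: (0 × 3600 + 58 × 60 + 49) = 3529.
Frame index = 3529 × 30 + 29 = 105899.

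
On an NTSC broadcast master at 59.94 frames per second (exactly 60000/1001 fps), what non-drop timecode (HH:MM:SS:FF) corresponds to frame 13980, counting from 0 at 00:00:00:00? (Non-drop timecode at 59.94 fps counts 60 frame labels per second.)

13980 ÷ 60 = 233 full seconds, remainder 0 frames.
233 s = 0 h 3 min 53 s.
Timecode: 00:03:53:00.

00:03:53:00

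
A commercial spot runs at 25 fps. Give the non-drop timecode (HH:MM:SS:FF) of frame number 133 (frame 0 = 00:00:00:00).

00:00:05:08

133 ÷ 25 = 5 full seconds, remainder 8 frames.
5 s = 0 h 0 min 5 s.
Timecode: 00:00:05:08.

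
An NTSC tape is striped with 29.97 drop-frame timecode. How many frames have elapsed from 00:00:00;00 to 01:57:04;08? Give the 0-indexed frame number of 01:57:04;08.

210516

Complete 10-minute blocks: 11, each 17982 frames → 197802.
Remaining 7 whole minutes in the current block: 1800 + 6 × 1798 = 12588 frames.
Within the current minute: 4 × 30 + 8 − 2 = 126 (labels ;00/;01 skipped at this minute). Total = 197802 + 12588 + 126 = 210516.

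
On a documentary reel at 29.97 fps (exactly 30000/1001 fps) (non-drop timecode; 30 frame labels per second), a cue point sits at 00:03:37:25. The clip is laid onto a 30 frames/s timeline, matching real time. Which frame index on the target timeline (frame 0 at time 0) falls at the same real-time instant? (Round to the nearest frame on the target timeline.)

Source frame index: (0×3600 + 3×60 + 37) × 30 + 25 = 6535.
Real time: 6535 / (30000/1001) = 1308307/6000 s.
Target frame: (1308307/6000) × (30) = 1308307/200 ≈ 6541.535 → 6542.

frame 6542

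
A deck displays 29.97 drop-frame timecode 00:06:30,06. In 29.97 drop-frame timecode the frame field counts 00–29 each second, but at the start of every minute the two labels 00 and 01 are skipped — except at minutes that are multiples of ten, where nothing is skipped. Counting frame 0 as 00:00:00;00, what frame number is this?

As if non-drop at 30 labels/s: (0 × 3600 + 6 × 60 + 30) × 30 + 6 = 11706.
Minute boundaries passed: 6; those not divisible by 10: 6 − 0 = 6; dropped labels = 2 × 6 = 12.
Actual frame index = 11706 − 12 = 11694.

11694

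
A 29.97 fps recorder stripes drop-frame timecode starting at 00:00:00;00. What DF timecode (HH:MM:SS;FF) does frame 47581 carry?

Ten DF minutes hold 17982 frames, so frame 47581 lies in block 2 (frames 35964–53945) with 11617 frames into that block.
The block's first minute is 1800 frames and the rest 1798 each; 11617 frames reaches minute 6, so 2 × 18 + 6 × 2 = 48 labels have been skipped so far.
Adding those back, label number 47581 + 48 = 47629 at 30 labels/s is 1587 s + 19 f = 0 h 26 min 27 s frame 19, i.e. 00:26:27;19.

00:26:27;19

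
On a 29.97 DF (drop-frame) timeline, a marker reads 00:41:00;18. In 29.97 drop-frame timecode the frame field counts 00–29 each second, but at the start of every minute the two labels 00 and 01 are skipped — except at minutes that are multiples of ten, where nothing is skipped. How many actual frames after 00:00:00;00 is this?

Complete 10-minute blocks: 4, each 17982 frames → 71928.
Remaining 1 whole minute in the current block: 1800 + 0 × 1798 = 1800 frames.
Within the current minute: 0 × 30 + 18 − 2 = 16 (labels ;00/;01 skipped at this minute). Total = 71928 + 1800 + 16 = 73744.

73744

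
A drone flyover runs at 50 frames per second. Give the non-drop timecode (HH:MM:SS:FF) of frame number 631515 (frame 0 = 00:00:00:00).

631515 ÷ 50 = 12630 full seconds, remainder 15 frames.
12630 s = 3 h 30 min 30 s.
Timecode: 03:30:30:15.

03:30:30:15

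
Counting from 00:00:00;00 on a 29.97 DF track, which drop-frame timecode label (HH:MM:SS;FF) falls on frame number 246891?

02:17:17;29

Each 10-minute DF block holds 10 × 60 × 30 − 9 × 2 = 17982 frames. 246891 ÷ 17982 → 13 full blocks, remainder 13125.
Within the partial block the first minute is 1800 frames and each further minute 1798, so 7 further minute boundaries passed. Total skipped labels = 18 × 13 + 2 × 7 = 248.
Non-drop label index = 246891 + 248 = 247139; at 30 labels/s that is 02:17:17:29, i.e. DF 02:17:17;29.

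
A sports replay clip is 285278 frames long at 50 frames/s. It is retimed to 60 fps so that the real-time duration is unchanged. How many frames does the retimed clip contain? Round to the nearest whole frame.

342334 frames

Frames at target rate = 285278 × (60) / (50) = 1711668/5 ≈ 342333.600.
Nearest whole frame: 342334.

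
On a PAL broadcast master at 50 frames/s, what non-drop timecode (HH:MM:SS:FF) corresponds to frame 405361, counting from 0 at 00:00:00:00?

405361 ÷ 50 = 8107 full seconds, remainder 11 frames.
8107 s = 2 h 15 min 7 s.
Timecode: 02:15:07:11.

02:15:07:11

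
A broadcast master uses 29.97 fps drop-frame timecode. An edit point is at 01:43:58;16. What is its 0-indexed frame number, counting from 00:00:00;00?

186970

As if non-drop at 30 labels/s: (1 × 3600 + 43 × 60 + 58) × 30 + 16 = 187156.
Minute boundaries passed: 103; those not divisible by 10: 103 − 10 = 93; dropped labels = 2 × 93 = 186.
Actual frame index = 187156 − 186 = 186970.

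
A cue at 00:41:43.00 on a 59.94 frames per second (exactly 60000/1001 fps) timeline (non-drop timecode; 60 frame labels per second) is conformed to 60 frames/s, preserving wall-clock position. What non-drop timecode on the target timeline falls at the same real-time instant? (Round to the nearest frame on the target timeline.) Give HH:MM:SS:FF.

Source frame index: (0×3600 + 41×60 + 43) × 60 + 0 = 150180.
Real time: 150180 / (60000/1001) = 2505503/1000 s.
Target frame: (2505503/1000) × (60) = 7516509/50 ≈ 150330.180 → 150330.
At 60 labels/s: frame 150330 → 00:41:45:30.

00:41:45:30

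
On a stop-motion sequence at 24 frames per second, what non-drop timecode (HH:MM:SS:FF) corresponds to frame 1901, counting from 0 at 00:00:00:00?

1901 ÷ 24 = 79 full seconds, remainder 5 frames.
79 s = 0 h 1 min 19 s.
Timecode: 00:01:19:05.

00:01:19:05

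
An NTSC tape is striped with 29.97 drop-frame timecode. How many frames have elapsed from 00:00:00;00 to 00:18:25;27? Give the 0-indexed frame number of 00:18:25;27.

33143

As if non-drop at 30 labels/s: (0 × 3600 + 18 × 60 + 25) × 30 + 27 = 33177.
Minute boundaries passed: 18; those not divisible by 10: 18 − 1 = 17; dropped labels = 2 × 17 = 34.
Actual frame index = 33177 − 34 = 33143.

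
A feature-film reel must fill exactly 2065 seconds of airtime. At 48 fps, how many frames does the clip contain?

Frames = 2065 × 48 = 99120.

99120 frames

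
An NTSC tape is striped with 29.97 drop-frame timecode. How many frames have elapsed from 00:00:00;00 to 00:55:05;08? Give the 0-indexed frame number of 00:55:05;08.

As if non-drop at 30 labels/s: (0 × 3600 + 55 × 60 + 5) × 30 + 8 = 99158.
Minute boundaries passed: 55; those not divisible by 10: 55 − 5 = 50; dropped labels = 2 × 50 = 100.
Actual frame index = 99158 − 100 = 99058.

99058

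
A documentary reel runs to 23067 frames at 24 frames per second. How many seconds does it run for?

Running time = 23067 / (24) = 961.125 s.

961.125 seconds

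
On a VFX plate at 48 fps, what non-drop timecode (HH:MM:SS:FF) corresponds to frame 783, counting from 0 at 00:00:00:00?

00:00:16:15

783 ÷ 48 = 16 full seconds, remainder 15 frames.
16 s = 0 h 0 min 16 s.
Timecode: 00:00:16:15.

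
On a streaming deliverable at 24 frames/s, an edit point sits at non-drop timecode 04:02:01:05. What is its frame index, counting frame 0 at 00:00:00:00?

Total seconds to the label: (4 × 3600 + 2 × 60 + 1) = 14521.
Frame index = 14521 × 24 + 5 = 348509.

348509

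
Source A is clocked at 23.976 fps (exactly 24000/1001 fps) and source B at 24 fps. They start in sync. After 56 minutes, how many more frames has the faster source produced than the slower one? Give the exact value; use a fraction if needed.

11520/143 frames

56 min = 3360 s.
A emits 24000/1001 × 3360 = 11520000/143 frames; B emits 24 × 3360 = 80640.
Difference = 11520/143 frames (≈ 80.5594); B is ahead of A.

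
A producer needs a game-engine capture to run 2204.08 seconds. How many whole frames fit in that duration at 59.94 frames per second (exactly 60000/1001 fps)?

132112 frames

Frames = 2204.08 × 60000/1001 = 132244800/1001 ≈ 132112.6873.
Complete frames: 132112.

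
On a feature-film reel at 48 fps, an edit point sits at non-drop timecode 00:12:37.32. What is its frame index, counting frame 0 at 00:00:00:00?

36368

Total seconds to the label: (0 × 3600 + 12 × 60 + 37) = 757.
Frame index = 757 × 48 + 32 = 36368.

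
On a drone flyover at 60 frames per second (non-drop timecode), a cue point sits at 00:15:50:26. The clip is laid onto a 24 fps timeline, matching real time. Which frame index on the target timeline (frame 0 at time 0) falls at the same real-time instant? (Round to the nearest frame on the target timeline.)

Source frame index: (0×3600 + 15×60 + 50) × 60 + 26 = 57026.
Real time: 57026 / (60) = 28513/30 s.
Target frame: (28513/30) × (24) = 114052/5 ≈ 22810.400 → 22810.

frame 22810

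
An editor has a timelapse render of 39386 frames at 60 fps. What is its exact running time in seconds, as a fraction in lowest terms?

19693/30 seconds

Running time = 39386 ÷ (60) = 39386 × 1/60 = 19693/30 s.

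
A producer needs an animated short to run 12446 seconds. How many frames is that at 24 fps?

298704 frames

Frames = 12446 × 24 = 298704.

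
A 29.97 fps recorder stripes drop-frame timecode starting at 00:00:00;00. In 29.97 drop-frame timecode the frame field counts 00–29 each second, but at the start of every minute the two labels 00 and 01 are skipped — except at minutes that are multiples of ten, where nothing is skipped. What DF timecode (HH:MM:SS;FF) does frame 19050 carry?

Each 10-minute DF block holds 10 × 60 × 30 − 9 × 2 = 17982 frames. 19050 ÷ 17982 → 1 full block, remainder 1068.
Within the partial block the first minute is 1800 frames and each further minute 1798, so 0 further minute boundaries passed. Total skipped labels = 18 × 1 + 2 × 0 = 18.
Non-drop label index = 19050 + 18 = 19068; at 30 labels/s that is 00:10:35:18, i.e. DF 00:10:35;18.

00:10:35;18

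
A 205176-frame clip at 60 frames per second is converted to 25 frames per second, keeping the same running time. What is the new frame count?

Target frames = source frames × (target rate / source rate) = 205176 × (25)/(60) = 205176 × 5/12 = 85490.

85490 frames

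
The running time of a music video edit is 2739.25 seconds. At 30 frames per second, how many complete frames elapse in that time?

Frames = 2739.25 × 30 = 164355/2 ≈ 82177.5000.
Complete frames: 82177.

82177 frames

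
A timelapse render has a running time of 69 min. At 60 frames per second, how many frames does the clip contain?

248400 frames

69 min = 4140 s.
Frames = 4140 × 60 = 248400.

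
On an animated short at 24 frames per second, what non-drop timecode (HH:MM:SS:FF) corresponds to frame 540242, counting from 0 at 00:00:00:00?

06:15:10:02

540242 ÷ 24 = 22510 full seconds, remainder 2 frames.
22510 s = 6 h 15 min 10 s.
Timecode: 06:15:10:02.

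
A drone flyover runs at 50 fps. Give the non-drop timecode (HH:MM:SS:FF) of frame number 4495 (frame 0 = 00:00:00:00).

4495 ÷ 50 = 89 full seconds, remainder 45 frames.
89 s = 0 h 1 min 29 s.
Timecode: 00:01:29:45.

00:01:29:45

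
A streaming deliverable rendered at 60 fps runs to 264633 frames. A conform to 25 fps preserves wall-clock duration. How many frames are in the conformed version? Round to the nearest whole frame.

Frames at target rate = 264633 × (25) / (60) = 441055/4 ≈ 110263.750.
Nearest whole frame: 110264.

110264 frames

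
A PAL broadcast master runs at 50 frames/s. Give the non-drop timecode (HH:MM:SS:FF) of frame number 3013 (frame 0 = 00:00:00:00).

3013 ÷ 50 = 60 full seconds, remainder 13 frames.
60 s = 0 h 1 min 0 s.
Timecode: 00:01:00:13.

00:01:00:13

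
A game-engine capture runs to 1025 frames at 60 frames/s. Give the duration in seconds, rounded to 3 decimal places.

17.083 seconds

Running time = 1025 × 1/60 = 205/12 s ≈ 17.083 s.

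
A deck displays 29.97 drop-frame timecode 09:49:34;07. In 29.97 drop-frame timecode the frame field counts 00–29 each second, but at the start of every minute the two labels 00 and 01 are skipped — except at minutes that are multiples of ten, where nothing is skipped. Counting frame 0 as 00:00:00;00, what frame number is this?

As if non-drop at 30 labels/s: (9 × 3600 + 49 × 60 + 34) × 30 + 7 = 1061227.
Minute boundaries passed: 589; those not divisible by 10: 589 − 58 = 531; dropped labels = 2 × 531 = 1062.
Actual frame index = 1061227 − 1062 = 1060165.

1060165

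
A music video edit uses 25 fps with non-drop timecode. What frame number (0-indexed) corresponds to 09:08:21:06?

Total seconds to the label: (9 × 3600 + 8 × 60 + 21) = 32901.
Frame index = 32901 × 25 + 6 = 822531.

822531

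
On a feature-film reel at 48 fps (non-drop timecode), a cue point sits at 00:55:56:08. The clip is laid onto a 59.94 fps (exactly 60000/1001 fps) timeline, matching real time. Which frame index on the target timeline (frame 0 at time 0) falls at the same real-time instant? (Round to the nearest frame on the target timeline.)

Source frame index: (0×3600 + 55×60 + 56) × 48 + 8 = 161096.
Real time: 161096 / (48) = 20137/6 s.
Target frame: (20137/6) × (60000/1001) = 15490000/77 ≈ 201168.831 → 201169.

frame 201169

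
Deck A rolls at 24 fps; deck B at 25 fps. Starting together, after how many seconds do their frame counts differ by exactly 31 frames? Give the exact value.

The gap grows by |25 − 24| = 1 frame per second.
Time for a 31-frame gap: 31 ÷ (1) = 31 s.

31 seconds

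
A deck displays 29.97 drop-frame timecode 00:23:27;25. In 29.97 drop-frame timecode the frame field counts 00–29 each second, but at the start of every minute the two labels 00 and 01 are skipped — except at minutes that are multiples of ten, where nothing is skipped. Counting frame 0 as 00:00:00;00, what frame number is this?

42193

Complete 10-minute blocks: 2, each 17982 frames → 35964.
Remaining 3 whole minutes in the current block: 1800 + 2 × 1798 = 5396 frames.
Within the current minute: 27 × 30 + 25 − 2 = 833 (labels ;00/;01 skipped at this minute). Total = 35964 + 5396 + 833 = 42193.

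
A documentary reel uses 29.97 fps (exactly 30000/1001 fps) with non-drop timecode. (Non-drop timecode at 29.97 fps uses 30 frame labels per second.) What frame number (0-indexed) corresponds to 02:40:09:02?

Total seconds to the label: (2 × 3600 + 40 × 60 + 9) = 9609.
Frame index = 9609 × 30 + 2 = 288272.

frame 288272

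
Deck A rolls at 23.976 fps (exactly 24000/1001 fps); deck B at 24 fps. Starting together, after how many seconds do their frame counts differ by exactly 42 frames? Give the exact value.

1751.75 seconds

The gap grows by |24 − 24000/1001| = 24/1001 frames per second.
Time for a 42-frame gap: 42 ÷ (24/1001) = 1751.75 s.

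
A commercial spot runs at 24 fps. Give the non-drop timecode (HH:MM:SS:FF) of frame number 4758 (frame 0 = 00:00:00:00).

4758 ÷ 24 = 198 full seconds, remainder 6 frames.
198 s = 0 h 3 min 18 s.
Timecode: 00:03:18:06.

00:03:18:06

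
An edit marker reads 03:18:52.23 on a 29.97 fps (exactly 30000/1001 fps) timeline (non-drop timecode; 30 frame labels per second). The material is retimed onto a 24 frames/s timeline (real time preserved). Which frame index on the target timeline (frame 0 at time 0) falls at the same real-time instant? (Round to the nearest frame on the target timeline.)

Source frame index: (3×3600 + 18×60 + 52) × 30 + 23 = 357983.
Real time: 357983 / (30000/1001) = 358340983/30000 s.
Target frame: (358340983/30000) × (24) = 358340983/1250 ≈ 286672.786 → 286673.

frame 286673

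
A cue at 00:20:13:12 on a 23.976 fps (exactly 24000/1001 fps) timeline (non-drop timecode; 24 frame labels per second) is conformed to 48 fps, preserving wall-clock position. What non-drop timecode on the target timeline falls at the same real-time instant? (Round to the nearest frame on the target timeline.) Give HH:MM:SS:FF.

Source frame index: (0×3600 + 20×60 + 13) × 24 + 12 = 29124.
Real time: 29124 / (24000/1001) = 2429427/2000 s.
Target frame: (2429427/2000) × (48) = 7288281/125 ≈ 58306.248 → 58306.
At 48 labels/s: frame 58306 → 00:20:14:34.

00:20:14:34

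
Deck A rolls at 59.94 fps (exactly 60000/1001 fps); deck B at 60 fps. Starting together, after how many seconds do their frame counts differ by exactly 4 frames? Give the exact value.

The gap grows by |60 − 60000/1001| = 60/1001 frames per second.
Time for a 4-frame gap: 4 ÷ (60/1001) = 1001/15 s.

1001/15 seconds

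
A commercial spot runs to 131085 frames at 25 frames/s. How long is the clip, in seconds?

Running time = 131085 / (25) = 5243.4 s.

5243.4 seconds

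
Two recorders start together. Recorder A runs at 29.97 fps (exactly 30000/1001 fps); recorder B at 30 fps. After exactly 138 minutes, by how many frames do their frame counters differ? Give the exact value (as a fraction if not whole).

138 min = 8280 s.
A emits 30000/1001 × 8280 = 248400000/1001 frames; B emits 30 × 8280 = 248400.
Difference = 248400/1001 frames (≈ 248.1518); B is ahead of A.

248400/1001 frames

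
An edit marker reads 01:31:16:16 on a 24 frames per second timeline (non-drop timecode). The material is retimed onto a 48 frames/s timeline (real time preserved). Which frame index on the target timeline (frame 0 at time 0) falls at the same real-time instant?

Source frame index: (1×3600 + 31×60 + 16) × 24 + 16 = 131440.
Real time: 131440 / (24) = 16430/3 s.
Target frame: (16430/3) × (48) = 262880.

frame 262880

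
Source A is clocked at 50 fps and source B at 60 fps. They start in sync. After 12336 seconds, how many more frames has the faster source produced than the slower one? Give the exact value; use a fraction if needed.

123360 frames

A emits 50 × 12336 = 616800 frames; B emits 60 × 12336 = 740160.
Difference = 123360 frames; B is ahead of A.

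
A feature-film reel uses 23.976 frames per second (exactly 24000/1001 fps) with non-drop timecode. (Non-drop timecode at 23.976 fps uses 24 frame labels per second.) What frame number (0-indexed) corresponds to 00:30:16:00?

Total seconds to the label: (0 × 3600 + 30 × 60 + 16) = 1816.
Frame index = 1816 × 24 + 0 = 43584.

frame 43584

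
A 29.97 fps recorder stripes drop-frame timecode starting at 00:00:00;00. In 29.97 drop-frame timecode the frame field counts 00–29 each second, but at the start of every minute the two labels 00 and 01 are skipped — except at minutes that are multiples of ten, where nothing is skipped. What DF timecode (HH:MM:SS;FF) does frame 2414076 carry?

22:22:29;22

Each 10-minute DF block holds 10 × 60 × 30 − 9 × 2 = 17982 frames. 2414076 ÷ 17982 → 134 full blocks, remainder 4488.
Within the partial block the first minute is 1800 frames and each further minute 1798, so 2 further minute boundaries passed. Total skipped labels = 18 × 134 + 2 × 2 = 2416.
Non-drop label index = 2414076 + 2416 = 2416492; at 30 labels/s that is 22:22:29:22, i.e. DF 22:22:29;22.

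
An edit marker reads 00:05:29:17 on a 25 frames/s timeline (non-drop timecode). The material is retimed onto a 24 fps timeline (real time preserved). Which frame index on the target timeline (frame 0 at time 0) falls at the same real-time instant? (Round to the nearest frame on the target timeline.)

Source frame index: (0×3600 + 5×60 + 29) × 25 + 17 = 8242.
Real time: 8242 / (25) = 8242/25 s.
Target frame: (8242/25) × (24) = 197808/25 ≈ 7912.320 → 7912.

frame 7912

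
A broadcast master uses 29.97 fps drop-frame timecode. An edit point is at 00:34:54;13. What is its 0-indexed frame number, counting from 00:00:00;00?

As if non-drop at 30 labels/s: (0 × 3600 + 34 × 60 + 54) × 30 + 13 = 62833.
Minute boundaries passed: 34; those not divisible by 10: 34 − 3 = 31; dropped labels = 2 × 31 = 62.
Actual frame index = 62833 − 62 = 62771.

62771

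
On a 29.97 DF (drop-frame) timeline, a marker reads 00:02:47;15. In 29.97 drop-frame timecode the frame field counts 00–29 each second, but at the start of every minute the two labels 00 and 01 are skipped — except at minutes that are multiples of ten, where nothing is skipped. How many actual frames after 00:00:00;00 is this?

5021

Complete 10-minute blocks: 0, each 17982 frames → 0.
Remaining 2 whole minutes in the current block: 1800 + 1 × 1798 = 3598 frames.
Within the current minute: 47 × 30 + 15 − 2 = 1423 (labels ;00/;01 skipped at this minute). Total = 0 + 3598 + 1423 = 5021.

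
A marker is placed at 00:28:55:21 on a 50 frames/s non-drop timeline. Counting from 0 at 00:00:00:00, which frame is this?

86771

Total seconds to the label: (0 × 3600 + 28 × 60 + 55) = 1735.
Frame index = 1735 × 50 + 21 = 86771.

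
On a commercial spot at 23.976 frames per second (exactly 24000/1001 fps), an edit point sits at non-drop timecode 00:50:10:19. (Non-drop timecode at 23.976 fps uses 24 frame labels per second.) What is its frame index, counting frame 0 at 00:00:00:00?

72259

Total seconds to the label: (0 × 3600 + 50 × 60 + 10) = 3010.
Frame index = 3010 × 24 + 19 = 72259.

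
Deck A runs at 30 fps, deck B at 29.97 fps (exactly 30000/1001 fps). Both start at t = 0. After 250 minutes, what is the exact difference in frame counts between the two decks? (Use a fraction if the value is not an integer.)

450000/1001 frames

250 min = 15000 s.
A emits 30 × 15000 = 450000 frames; B emits 30000/1001 × 15000 = 450000000/1001.
Difference = 450000/1001 frames (≈ 449.5504); B is behind A.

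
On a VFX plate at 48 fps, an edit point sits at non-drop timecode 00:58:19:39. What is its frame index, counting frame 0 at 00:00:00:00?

Total seconds to the label: (0 × 3600 + 58 × 60 + 19) = 3499.
Frame index = 3499 × 48 + 39 = 167991.

167991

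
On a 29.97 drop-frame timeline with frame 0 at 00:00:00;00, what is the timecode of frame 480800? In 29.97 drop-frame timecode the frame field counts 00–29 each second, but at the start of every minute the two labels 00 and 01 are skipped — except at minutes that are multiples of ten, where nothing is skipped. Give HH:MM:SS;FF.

04:27:22;22

Each 10-minute DF block holds 10 × 60 × 30 − 9 × 2 = 17982 frames. 480800 ÷ 17982 → 26 full blocks, remainder 13268.
Within the partial block the first minute is 1800 frames and each further minute 1798, so 7 further minute boundaries passed. Total skipped labels = 18 × 26 + 2 × 7 = 482.
Non-drop label index = 480800 + 482 = 481282; at 30 labels/s that is 04:27:22:22, i.e. DF 04:27:22;22.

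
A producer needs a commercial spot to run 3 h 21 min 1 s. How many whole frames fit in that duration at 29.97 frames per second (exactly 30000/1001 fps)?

3 h 21 min 1 s = 12061 s.
Frames = 12061 × 30000/1001 = 51690000/143 ≈ 361468.5315.
Complete frames: 361468.

361468 frames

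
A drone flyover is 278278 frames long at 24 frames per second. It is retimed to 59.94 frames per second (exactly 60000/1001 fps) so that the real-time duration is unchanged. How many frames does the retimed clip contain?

695000 frames

Target frames = source frames × (target rate / source rate) = 278278 × (60000/1001)/(24) = 278278 × 2500/1001 = 695000.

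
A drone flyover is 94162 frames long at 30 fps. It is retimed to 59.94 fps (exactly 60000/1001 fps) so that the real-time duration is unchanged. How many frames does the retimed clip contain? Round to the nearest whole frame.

Frames at target rate = 94162 × (60000/1001) / (30) = 188324000/1001 ≈ 188135.864.
Nearest whole frame: 188136.

188136 frames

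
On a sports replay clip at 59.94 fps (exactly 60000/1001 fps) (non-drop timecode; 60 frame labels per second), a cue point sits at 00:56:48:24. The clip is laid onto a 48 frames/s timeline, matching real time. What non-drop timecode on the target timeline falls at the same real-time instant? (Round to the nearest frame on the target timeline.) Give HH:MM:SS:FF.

00:56:51:39

Source frame index: (0×3600 + 56×60 + 48) × 60 + 24 = 204504.
Real time: 204504 / (60000/1001) = 8529521/2500 s.
Target frame: (8529521/2500) × (48) = 102354252/625 ≈ 163766.803 → 163767.
At 48 labels/s: frame 163767 → 00:56:51:39.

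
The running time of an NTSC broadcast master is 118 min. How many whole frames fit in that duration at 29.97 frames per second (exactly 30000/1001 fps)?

212187 frames

118 min = 7080 s.
Frames = 7080 × 30000/1001 = 212400000/1001 ≈ 212187.8122.
Complete frames: 212187.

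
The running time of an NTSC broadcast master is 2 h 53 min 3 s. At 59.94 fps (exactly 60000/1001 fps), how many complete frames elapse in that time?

622357 frames

2 h 53 min 3 s = 10383 s.
Frames = 10383 × 60000/1001 = 622980000/1001 ≈ 622357.6424.
Complete frames: 622357.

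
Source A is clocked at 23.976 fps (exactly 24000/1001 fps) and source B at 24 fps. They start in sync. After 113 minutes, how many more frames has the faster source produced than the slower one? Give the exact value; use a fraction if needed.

113 min = 6780 s.
A emits 24000/1001 × 6780 = 162720000/1001 frames; B emits 24 × 6780 = 162720.
Difference = 162720/1001 frames (≈ 162.5574); B is ahead of A.

162720/1001 frames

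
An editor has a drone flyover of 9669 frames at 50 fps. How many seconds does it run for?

193.38 seconds

Running time = 9669 / (50) = 193.38 s.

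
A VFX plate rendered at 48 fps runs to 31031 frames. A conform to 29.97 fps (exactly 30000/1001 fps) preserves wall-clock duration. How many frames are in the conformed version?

Target frames = source frames × (target rate / source rate) = 31031 × (30000/1001)/(48) = 31031 × 625/1001 = 19375.

19375 frames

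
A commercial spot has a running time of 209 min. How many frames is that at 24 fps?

209 min = 12540 s.
Frames = 12540 × 24 = 300960.

300960 frames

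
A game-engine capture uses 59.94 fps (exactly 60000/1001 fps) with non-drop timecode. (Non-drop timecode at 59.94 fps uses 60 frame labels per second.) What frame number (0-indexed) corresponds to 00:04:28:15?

frame 16095

Total seconds to the label: (0 × 3600 + 4 × 60 + 28) = 268.
Frame index = 268 × 60 + 15 = 16095.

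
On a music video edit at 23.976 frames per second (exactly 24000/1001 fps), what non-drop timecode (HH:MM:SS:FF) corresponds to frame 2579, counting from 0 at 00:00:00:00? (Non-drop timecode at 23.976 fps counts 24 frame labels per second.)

2579 ÷ 24 = 107 full seconds, remainder 11 frames.
107 s = 0 h 1 min 47 s.
Timecode: 00:01:47:11.

00:01:47:11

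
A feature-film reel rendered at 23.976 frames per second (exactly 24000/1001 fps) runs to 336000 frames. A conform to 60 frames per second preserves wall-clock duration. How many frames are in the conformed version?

Target frames = source frames × (target rate / source rate) = 336000 × (60)/(24000/1001) = 336000 × 1001/400 = 840840.

840840 frames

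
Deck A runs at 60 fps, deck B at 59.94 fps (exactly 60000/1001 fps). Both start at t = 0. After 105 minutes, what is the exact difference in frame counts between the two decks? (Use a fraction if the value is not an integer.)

54000/143 frames

105 min = 6300 s.
A emits 60 × 6300 = 378000 frames; B emits 60000/1001 × 6300 = 54000000/143.
Difference = 54000/143 frames (≈ 377.6224); B is behind A.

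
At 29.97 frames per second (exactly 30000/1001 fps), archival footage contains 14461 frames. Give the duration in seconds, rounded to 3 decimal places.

482.515 seconds

Running time = 14461 × 1001/30000 = 14475461/30000 s ≈ 482.515 s.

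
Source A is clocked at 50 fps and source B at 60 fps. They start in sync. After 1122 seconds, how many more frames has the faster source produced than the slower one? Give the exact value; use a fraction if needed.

11220 frames

A emits 50 × 1122 = 56100 frames; B emits 60 × 1122 = 67320.
Difference = 11220 frames; B is ahead of A.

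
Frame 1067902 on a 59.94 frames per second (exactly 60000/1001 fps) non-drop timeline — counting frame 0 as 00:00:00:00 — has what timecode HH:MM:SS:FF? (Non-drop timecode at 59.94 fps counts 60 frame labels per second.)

04:56:38:22

1067902 ÷ 60 = 17798 full seconds, remainder 22 frames.
17798 s = 4 h 56 min 38 s.
Timecode: 04:56:38:22.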